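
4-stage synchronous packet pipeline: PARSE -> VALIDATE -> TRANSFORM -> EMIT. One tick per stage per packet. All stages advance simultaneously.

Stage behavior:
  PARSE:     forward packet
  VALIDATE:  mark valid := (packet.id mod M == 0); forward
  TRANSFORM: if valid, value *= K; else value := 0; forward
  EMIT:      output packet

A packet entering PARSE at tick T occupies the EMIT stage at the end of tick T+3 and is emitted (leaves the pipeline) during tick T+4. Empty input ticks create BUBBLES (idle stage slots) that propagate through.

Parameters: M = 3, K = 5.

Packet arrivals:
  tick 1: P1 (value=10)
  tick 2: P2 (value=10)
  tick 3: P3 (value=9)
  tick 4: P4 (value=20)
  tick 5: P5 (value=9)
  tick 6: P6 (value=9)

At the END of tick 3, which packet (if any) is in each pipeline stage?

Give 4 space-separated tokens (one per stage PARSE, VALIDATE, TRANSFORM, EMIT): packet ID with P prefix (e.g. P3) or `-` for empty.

Answer: P3 P2 P1 -

Derivation:
Tick 1: [PARSE:P1(v=10,ok=F), VALIDATE:-, TRANSFORM:-, EMIT:-] out:-; in:P1
Tick 2: [PARSE:P2(v=10,ok=F), VALIDATE:P1(v=10,ok=F), TRANSFORM:-, EMIT:-] out:-; in:P2
Tick 3: [PARSE:P3(v=9,ok=F), VALIDATE:P2(v=10,ok=F), TRANSFORM:P1(v=0,ok=F), EMIT:-] out:-; in:P3
At end of tick 3: ['P3', 'P2', 'P1', '-']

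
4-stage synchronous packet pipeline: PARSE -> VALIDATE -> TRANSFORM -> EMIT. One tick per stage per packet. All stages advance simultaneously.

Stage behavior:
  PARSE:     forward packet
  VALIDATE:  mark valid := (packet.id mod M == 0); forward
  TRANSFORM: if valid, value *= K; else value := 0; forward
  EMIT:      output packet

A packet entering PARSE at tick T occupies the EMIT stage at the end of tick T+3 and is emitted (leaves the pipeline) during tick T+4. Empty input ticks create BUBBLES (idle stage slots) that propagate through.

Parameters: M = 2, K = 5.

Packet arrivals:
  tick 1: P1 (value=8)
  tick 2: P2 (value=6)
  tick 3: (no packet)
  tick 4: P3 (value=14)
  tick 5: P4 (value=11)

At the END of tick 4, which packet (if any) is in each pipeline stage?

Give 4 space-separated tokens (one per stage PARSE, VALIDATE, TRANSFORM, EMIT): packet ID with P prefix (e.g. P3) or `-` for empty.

Tick 1: [PARSE:P1(v=8,ok=F), VALIDATE:-, TRANSFORM:-, EMIT:-] out:-; in:P1
Tick 2: [PARSE:P2(v=6,ok=F), VALIDATE:P1(v=8,ok=F), TRANSFORM:-, EMIT:-] out:-; in:P2
Tick 3: [PARSE:-, VALIDATE:P2(v=6,ok=T), TRANSFORM:P1(v=0,ok=F), EMIT:-] out:-; in:-
Tick 4: [PARSE:P3(v=14,ok=F), VALIDATE:-, TRANSFORM:P2(v=30,ok=T), EMIT:P1(v=0,ok=F)] out:-; in:P3
At end of tick 4: ['P3', '-', 'P2', 'P1']

Answer: P3 - P2 P1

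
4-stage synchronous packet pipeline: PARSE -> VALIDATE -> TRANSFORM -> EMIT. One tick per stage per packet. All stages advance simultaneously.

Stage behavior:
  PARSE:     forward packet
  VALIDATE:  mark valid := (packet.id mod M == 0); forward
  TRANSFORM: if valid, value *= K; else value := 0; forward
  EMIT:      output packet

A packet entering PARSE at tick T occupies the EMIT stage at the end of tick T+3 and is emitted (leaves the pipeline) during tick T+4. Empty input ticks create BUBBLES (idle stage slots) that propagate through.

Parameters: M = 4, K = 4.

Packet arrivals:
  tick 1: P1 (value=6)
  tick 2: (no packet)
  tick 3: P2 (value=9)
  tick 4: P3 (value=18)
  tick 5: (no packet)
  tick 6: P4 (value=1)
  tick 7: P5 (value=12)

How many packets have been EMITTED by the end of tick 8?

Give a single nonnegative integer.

Tick 1: [PARSE:P1(v=6,ok=F), VALIDATE:-, TRANSFORM:-, EMIT:-] out:-; in:P1
Tick 2: [PARSE:-, VALIDATE:P1(v=6,ok=F), TRANSFORM:-, EMIT:-] out:-; in:-
Tick 3: [PARSE:P2(v=9,ok=F), VALIDATE:-, TRANSFORM:P1(v=0,ok=F), EMIT:-] out:-; in:P2
Tick 4: [PARSE:P3(v=18,ok=F), VALIDATE:P2(v=9,ok=F), TRANSFORM:-, EMIT:P1(v=0,ok=F)] out:-; in:P3
Tick 5: [PARSE:-, VALIDATE:P3(v=18,ok=F), TRANSFORM:P2(v=0,ok=F), EMIT:-] out:P1(v=0); in:-
Tick 6: [PARSE:P4(v=1,ok=F), VALIDATE:-, TRANSFORM:P3(v=0,ok=F), EMIT:P2(v=0,ok=F)] out:-; in:P4
Tick 7: [PARSE:P5(v=12,ok=F), VALIDATE:P4(v=1,ok=T), TRANSFORM:-, EMIT:P3(v=0,ok=F)] out:P2(v=0); in:P5
Tick 8: [PARSE:-, VALIDATE:P5(v=12,ok=F), TRANSFORM:P4(v=4,ok=T), EMIT:-] out:P3(v=0); in:-
Emitted by tick 8: ['P1', 'P2', 'P3']

Answer: 3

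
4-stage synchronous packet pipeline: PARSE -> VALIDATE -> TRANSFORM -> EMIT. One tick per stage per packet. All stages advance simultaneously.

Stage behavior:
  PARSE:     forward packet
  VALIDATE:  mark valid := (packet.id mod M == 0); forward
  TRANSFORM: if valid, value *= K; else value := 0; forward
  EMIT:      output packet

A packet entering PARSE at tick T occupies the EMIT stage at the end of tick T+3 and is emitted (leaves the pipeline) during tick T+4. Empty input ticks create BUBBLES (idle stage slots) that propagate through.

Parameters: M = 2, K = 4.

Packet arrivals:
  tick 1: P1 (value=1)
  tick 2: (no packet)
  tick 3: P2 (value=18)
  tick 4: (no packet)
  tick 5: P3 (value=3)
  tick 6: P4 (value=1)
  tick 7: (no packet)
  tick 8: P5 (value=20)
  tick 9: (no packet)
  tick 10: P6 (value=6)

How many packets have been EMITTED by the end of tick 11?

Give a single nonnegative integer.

Answer: 4

Derivation:
Tick 1: [PARSE:P1(v=1,ok=F), VALIDATE:-, TRANSFORM:-, EMIT:-] out:-; in:P1
Tick 2: [PARSE:-, VALIDATE:P1(v=1,ok=F), TRANSFORM:-, EMIT:-] out:-; in:-
Tick 3: [PARSE:P2(v=18,ok=F), VALIDATE:-, TRANSFORM:P1(v=0,ok=F), EMIT:-] out:-; in:P2
Tick 4: [PARSE:-, VALIDATE:P2(v=18,ok=T), TRANSFORM:-, EMIT:P1(v=0,ok=F)] out:-; in:-
Tick 5: [PARSE:P3(v=3,ok=F), VALIDATE:-, TRANSFORM:P2(v=72,ok=T), EMIT:-] out:P1(v=0); in:P3
Tick 6: [PARSE:P4(v=1,ok=F), VALIDATE:P3(v=3,ok=F), TRANSFORM:-, EMIT:P2(v=72,ok=T)] out:-; in:P4
Tick 7: [PARSE:-, VALIDATE:P4(v=1,ok=T), TRANSFORM:P3(v=0,ok=F), EMIT:-] out:P2(v=72); in:-
Tick 8: [PARSE:P5(v=20,ok=F), VALIDATE:-, TRANSFORM:P4(v=4,ok=T), EMIT:P3(v=0,ok=F)] out:-; in:P5
Tick 9: [PARSE:-, VALIDATE:P5(v=20,ok=F), TRANSFORM:-, EMIT:P4(v=4,ok=T)] out:P3(v=0); in:-
Tick 10: [PARSE:P6(v=6,ok=F), VALIDATE:-, TRANSFORM:P5(v=0,ok=F), EMIT:-] out:P4(v=4); in:P6
Tick 11: [PARSE:-, VALIDATE:P6(v=6,ok=T), TRANSFORM:-, EMIT:P5(v=0,ok=F)] out:-; in:-
Emitted by tick 11: ['P1', 'P2', 'P3', 'P4']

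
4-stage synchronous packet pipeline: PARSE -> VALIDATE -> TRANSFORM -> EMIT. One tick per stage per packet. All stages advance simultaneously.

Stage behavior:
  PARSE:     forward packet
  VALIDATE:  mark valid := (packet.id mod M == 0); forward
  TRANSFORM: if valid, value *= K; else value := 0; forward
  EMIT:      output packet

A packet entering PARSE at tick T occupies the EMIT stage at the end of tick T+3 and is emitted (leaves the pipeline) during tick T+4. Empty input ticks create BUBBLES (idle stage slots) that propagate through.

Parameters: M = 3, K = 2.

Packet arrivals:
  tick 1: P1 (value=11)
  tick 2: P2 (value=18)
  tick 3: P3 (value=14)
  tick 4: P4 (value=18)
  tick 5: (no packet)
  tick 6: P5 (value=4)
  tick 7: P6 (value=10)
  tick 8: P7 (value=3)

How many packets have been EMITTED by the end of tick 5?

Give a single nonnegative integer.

Tick 1: [PARSE:P1(v=11,ok=F), VALIDATE:-, TRANSFORM:-, EMIT:-] out:-; in:P1
Tick 2: [PARSE:P2(v=18,ok=F), VALIDATE:P1(v=11,ok=F), TRANSFORM:-, EMIT:-] out:-; in:P2
Tick 3: [PARSE:P3(v=14,ok=F), VALIDATE:P2(v=18,ok=F), TRANSFORM:P1(v=0,ok=F), EMIT:-] out:-; in:P3
Tick 4: [PARSE:P4(v=18,ok=F), VALIDATE:P3(v=14,ok=T), TRANSFORM:P2(v=0,ok=F), EMIT:P1(v=0,ok=F)] out:-; in:P4
Tick 5: [PARSE:-, VALIDATE:P4(v=18,ok=F), TRANSFORM:P3(v=28,ok=T), EMIT:P2(v=0,ok=F)] out:P1(v=0); in:-
Emitted by tick 5: ['P1']

Answer: 1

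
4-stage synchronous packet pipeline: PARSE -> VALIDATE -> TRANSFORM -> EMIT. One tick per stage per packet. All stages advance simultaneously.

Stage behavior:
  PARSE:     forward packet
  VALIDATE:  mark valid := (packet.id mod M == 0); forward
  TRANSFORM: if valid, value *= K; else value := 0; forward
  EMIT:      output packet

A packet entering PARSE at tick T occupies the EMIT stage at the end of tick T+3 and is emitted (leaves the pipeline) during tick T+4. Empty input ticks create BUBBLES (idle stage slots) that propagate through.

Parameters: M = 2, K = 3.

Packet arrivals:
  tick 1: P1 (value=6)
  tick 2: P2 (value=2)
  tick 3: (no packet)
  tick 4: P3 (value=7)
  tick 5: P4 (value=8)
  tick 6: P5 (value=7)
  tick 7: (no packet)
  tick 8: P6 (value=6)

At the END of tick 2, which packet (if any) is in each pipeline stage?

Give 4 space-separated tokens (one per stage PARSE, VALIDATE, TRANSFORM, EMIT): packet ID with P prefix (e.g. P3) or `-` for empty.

Answer: P2 P1 - -

Derivation:
Tick 1: [PARSE:P1(v=6,ok=F), VALIDATE:-, TRANSFORM:-, EMIT:-] out:-; in:P1
Tick 2: [PARSE:P2(v=2,ok=F), VALIDATE:P1(v=6,ok=F), TRANSFORM:-, EMIT:-] out:-; in:P2
At end of tick 2: ['P2', 'P1', '-', '-']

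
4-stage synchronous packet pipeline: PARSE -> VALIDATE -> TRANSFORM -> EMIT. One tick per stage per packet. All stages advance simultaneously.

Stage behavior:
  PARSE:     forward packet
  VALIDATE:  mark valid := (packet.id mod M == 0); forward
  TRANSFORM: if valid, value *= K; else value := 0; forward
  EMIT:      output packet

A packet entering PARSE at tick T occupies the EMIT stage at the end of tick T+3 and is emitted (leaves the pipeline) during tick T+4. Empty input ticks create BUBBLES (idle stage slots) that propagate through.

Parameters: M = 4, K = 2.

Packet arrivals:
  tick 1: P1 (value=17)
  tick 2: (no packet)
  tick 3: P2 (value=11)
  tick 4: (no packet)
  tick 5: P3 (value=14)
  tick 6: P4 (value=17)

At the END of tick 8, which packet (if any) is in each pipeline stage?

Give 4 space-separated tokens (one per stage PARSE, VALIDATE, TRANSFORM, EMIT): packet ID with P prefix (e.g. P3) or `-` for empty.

Tick 1: [PARSE:P1(v=17,ok=F), VALIDATE:-, TRANSFORM:-, EMIT:-] out:-; in:P1
Tick 2: [PARSE:-, VALIDATE:P1(v=17,ok=F), TRANSFORM:-, EMIT:-] out:-; in:-
Tick 3: [PARSE:P2(v=11,ok=F), VALIDATE:-, TRANSFORM:P1(v=0,ok=F), EMIT:-] out:-; in:P2
Tick 4: [PARSE:-, VALIDATE:P2(v=11,ok=F), TRANSFORM:-, EMIT:P1(v=0,ok=F)] out:-; in:-
Tick 5: [PARSE:P3(v=14,ok=F), VALIDATE:-, TRANSFORM:P2(v=0,ok=F), EMIT:-] out:P1(v=0); in:P3
Tick 6: [PARSE:P4(v=17,ok=F), VALIDATE:P3(v=14,ok=F), TRANSFORM:-, EMIT:P2(v=0,ok=F)] out:-; in:P4
Tick 7: [PARSE:-, VALIDATE:P4(v=17,ok=T), TRANSFORM:P3(v=0,ok=F), EMIT:-] out:P2(v=0); in:-
Tick 8: [PARSE:-, VALIDATE:-, TRANSFORM:P4(v=34,ok=T), EMIT:P3(v=0,ok=F)] out:-; in:-
At end of tick 8: ['-', '-', 'P4', 'P3']

Answer: - - P4 P3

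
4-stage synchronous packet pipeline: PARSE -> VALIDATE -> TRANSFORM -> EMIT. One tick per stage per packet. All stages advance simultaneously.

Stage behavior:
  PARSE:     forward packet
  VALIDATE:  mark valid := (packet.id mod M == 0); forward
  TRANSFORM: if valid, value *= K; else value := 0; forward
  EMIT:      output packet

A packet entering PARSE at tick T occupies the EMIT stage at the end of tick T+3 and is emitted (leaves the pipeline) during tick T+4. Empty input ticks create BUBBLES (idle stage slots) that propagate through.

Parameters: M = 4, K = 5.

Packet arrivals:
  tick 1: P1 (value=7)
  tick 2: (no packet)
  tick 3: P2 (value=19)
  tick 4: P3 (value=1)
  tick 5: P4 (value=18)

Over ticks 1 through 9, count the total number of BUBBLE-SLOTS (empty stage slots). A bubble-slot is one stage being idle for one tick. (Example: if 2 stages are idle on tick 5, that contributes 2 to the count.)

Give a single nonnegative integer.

Tick 1: [PARSE:P1(v=7,ok=F), VALIDATE:-, TRANSFORM:-, EMIT:-] out:-; bubbles=3
Tick 2: [PARSE:-, VALIDATE:P1(v=7,ok=F), TRANSFORM:-, EMIT:-] out:-; bubbles=3
Tick 3: [PARSE:P2(v=19,ok=F), VALIDATE:-, TRANSFORM:P1(v=0,ok=F), EMIT:-] out:-; bubbles=2
Tick 4: [PARSE:P3(v=1,ok=F), VALIDATE:P2(v=19,ok=F), TRANSFORM:-, EMIT:P1(v=0,ok=F)] out:-; bubbles=1
Tick 5: [PARSE:P4(v=18,ok=F), VALIDATE:P3(v=1,ok=F), TRANSFORM:P2(v=0,ok=F), EMIT:-] out:P1(v=0); bubbles=1
Tick 6: [PARSE:-, VALIDATE:P4(v=18,ok=T), TRANSFORM:P3(v=0,ok=F), EMIT:P2(v=0,ok=F)] out:-; bubbles=1
Tick 7: [PARSE:-, VALIDATE:-, TRANSFORM:P4(v=90,ok=T), EMIT:P3(v=0,ok=F)] out:P2(v=0); bubbles=2
Tick 8: [PARSE:-, VALIDATE:-, TRANSFORM:-, EMIT:P4(v=90,ok=T)] out:P3(v=0); bubbles=3
Tick 9: [PARSE:-, VALIDATE:-, TRANSFORM:-, EMIT:-] out:P4(v=90); bubbles=4
Total bubble-slots: 20

Answer: 20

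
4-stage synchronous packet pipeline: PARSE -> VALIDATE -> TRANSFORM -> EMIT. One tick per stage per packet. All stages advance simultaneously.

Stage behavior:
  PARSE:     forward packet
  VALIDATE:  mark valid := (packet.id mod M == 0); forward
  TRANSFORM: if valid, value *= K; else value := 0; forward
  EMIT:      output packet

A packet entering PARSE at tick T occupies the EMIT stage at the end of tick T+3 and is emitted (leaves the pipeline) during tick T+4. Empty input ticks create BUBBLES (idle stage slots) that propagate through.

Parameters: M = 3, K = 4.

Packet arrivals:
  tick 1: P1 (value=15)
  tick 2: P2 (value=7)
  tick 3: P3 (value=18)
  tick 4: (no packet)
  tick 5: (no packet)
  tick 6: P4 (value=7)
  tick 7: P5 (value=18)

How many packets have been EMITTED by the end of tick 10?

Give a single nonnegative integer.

Tick 1: [PARSE:P1(v=15,ok=F), VALIDATE:-, TRANSFORM:-, EMIT:-] out:-; in:P1
Tick 2: [PARSE:P2(v=7,ok=F), VALIDATE:P1(v=15,ok=F), TRANSFORM:-, EMIT:-] out:-; in:P2
Tick 3: [PARSE:P3(v=18,ok=F), VALIDATE:P2(v=7,ok=F), TRANSFORM:P1(v=0,ok=F), EMIT:-] out:-; in:P3
Tick 4: [PARSE:-, VALIDATE:P3(v=18,ok=T), TRANSFORM:P2(v=0,ok=F), EMIT:P1(v=0,ok=F)] out:-; in:-
Tick 5: [PARSE:-, VALIDATE:-, TRANSFORM:P3(v=72,ok=T), EMIT:P2(v=0,ok=F)] out:P1(v=0); in:-
Tick 6: [PARSE:P4(v=7,ok=F), VALIDATE:-, TRANSFORM:-, EMIT:P3(v=72,ok=T)] out:P2(v=0); in:P4
Tick 7: [PARSE:P5(v=18,ok=F), VALIDATE:P4(v=7,ok=F), TRANSFORM:-, EMIT:-] out:P3(v=72); in:P5
Tick 8: [PARSE:-, VALIDATE:P5(v=18,ok=F), TRANSFORM:P4(v=0,ok=F), EMIT:-] out:-; in:-
Tick 9: [PARSE:-, VALIDATE:-, TRANSFORM:P5(v=0,ok=F), EMIT:P4(v=0,ok=F)] out:-; in:-
Tick 10: [PARSE:-, VALIDATE:-, TRANSFORM:-, EMIT:P5(v=0,ok=F)] out:P4(v=0); in:-
Emitted by tick 10: ['P1', 'P2', 'P3', 'P4']

Answer: 4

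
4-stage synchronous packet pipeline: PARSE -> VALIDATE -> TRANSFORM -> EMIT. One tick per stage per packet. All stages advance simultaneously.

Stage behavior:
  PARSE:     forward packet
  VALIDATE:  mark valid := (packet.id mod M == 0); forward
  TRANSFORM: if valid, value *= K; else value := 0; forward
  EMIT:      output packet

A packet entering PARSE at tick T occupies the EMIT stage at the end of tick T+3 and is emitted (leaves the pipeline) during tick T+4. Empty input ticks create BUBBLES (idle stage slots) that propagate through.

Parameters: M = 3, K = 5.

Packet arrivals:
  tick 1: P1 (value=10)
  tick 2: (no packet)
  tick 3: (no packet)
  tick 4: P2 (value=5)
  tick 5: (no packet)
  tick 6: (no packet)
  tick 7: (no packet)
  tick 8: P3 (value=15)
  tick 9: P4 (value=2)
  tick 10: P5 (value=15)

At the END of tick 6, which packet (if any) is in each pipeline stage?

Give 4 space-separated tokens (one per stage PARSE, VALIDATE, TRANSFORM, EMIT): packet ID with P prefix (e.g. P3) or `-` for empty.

Answer: - - P2 -

Derivation:
Tick 1: [PARSE:P1(v=10,ok=F), VALIDATE:-, TRANSFORM:-, EMIT:-] out:-; in:P1
Tick 2: [PARSE:-, VALIDATE:P1(v=10,ok=F), TRANSFORM:-, EMIT:-] out:-; in:-
Tick 3: [PARSE:-, VALIDATE:-, TRANSFORM:P1(v=0,ok=F), EMIT:-] out:-; in:-
Tick 4: [PARSE:P2(v=5,ok=F), VALIDATE:-, TRANSFORM:-, EMIT:P1(v=0,ok=F)] out:-; in:P2
Tick 5: [PARSE:-, VALIDATE:P2(v=5,ok=F), TRANSFORM:-, EMIT:-] out:P1(v=0); in:-
Tick 6: [PARSE:-, VALIDATE:-, TRANSFORM:P2(v=0,ok=F), EMIT:-] out:-; in:-
At end of tick 6: ['-', '-', 'P2', '-']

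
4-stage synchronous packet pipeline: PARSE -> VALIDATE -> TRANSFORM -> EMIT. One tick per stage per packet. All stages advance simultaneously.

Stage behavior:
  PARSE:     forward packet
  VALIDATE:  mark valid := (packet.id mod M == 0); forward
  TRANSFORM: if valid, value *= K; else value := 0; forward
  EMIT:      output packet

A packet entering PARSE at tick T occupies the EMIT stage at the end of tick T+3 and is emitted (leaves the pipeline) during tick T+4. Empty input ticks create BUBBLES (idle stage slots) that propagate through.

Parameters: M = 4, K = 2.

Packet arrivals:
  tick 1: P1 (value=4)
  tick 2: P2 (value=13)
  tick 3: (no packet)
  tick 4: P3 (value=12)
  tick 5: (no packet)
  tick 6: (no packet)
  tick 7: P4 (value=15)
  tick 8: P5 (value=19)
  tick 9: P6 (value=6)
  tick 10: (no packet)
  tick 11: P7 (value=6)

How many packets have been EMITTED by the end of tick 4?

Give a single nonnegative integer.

Tick 1: [PARSE:P1(v=4,ok=F), VALIDATE:-, TRANSFORM:-, EMIT:-] out:-; in:P1
Tick 2: [PARSE:P2(v=13,ok=F), VALIDATE:P1(v=4,ok=F), TRANSFORM:-, EMIT:-] out:-; in:P2
Tick 3: [PARSE:-, VALIDATE:P2(v=13,ok=F), TRANSFORM:P1(v=0,ok=F), EMIT:-] out:-; in:-
Tick 4: [PARSE:P3(v=12,ok=F), VALIDATE:-, TRANSFORM:P2(v=0,ok=F), EMIT:P1(v=0,ok=F)] out:-; in:P3
Emitted by tick 4: []

Answer: 0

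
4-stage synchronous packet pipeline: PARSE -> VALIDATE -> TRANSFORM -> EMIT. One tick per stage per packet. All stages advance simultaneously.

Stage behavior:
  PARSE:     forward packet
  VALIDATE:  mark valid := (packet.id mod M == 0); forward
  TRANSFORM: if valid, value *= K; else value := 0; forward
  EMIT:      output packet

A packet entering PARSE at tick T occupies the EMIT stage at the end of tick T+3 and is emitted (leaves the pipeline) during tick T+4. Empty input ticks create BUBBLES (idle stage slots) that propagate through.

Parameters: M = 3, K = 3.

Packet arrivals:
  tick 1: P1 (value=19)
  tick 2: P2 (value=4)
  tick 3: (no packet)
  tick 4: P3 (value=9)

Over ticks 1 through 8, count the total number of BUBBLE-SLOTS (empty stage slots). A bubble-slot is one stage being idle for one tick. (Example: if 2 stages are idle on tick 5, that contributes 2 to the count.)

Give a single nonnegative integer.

Answer: 20

Derivation:
Tick 1: [PARSE:P1(v=19,ok=F), VALIDATE:-, TRANSFORM:-, EMIT:-] out:-; bubbles=3
Tick 2: [PARSE:P2(v=4,ok=F), VALIDATE:P1(v=19,ok=F), TRANSFORM:-, EMIT:-] out:-; bubbles=2
Tick 3: [PARSE:-, VALIDATE:P2(v=4,ok=F), TRANSFORM:P1(v=0,ok=F), EMIT:-] out:-; bubbles=2
Tick 4: [PARSE:P3(v=9,ok=F), VALIDATE:-, TRANSFORM:P2(v=0,ok=F), EMIT:P1(v=0,ok=F)] out:-; bubbles=1
Tick 5: [PARSE:-, VALIDATE:P3(v=9,ok=T), TRANSFORM:-, EMIT:P2(v=0,ok=F)] out:P1(v=0); bubbles=2
Tick 6: [PARSE:-, VALIDATE:-, TRANSFORM:P3(v=27,ok=T), EMIT:-] out:P2(v=0); bubbles=3
Tick 7: [PARSE:-, VALIDATE:-, TRANSFORM:-, EMIT:P3(v=27,ok=T)] out:-; bubbles=3
Tick 8: [PARSE:-, VALIDATE:-, TRANSFORM:-, EMIT:-] out:P3(v=27); bubbles=4
Total bubble-slots: 20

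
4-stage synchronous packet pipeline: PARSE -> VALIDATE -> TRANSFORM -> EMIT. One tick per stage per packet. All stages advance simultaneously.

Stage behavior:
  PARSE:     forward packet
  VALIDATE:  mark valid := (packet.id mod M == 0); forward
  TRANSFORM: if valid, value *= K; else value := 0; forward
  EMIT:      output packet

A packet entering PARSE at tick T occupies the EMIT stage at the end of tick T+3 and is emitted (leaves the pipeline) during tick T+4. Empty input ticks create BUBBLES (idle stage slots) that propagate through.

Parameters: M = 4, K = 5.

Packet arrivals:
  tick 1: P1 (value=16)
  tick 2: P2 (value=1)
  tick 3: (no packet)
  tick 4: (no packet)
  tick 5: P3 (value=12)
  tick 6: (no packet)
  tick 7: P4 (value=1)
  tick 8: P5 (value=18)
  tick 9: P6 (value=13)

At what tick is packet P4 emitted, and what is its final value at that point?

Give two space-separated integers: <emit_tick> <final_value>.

Answer: 11 5

Derivation:
Tick 1: [PARSE:P1(v=16,ok=F), VALIDATE:-, TRANSFORM:-, EMIT:-] out:-; in:P1
Tick 2: [PARSE:P2(v=1,ok=F), VALIDATE:P1(v=16,ok=F), TRANSFORM:-, EMIT:-] out:-; in:P2
Tick 3: [PARSE:-, VALIDATE:P2(v=1,ok=F), TRANSFORM:P1(v=0,ok=F), EMIT:-] out:-; in:-
Tick 4: [PARSE:-, VALIDATE:-, TRANSFORM:P2(v=0,ok=F), EMIT:P1(v=0,ok=F)] out:-; in:-
Tick 5: [PARSE:P3(v=12,ok=F), VALIDATE:-, TRANSFORM:-, EMIT:P2(v=0,ok=F)] out:P1(v=0); in:P3
Tick 6: [PARSE:-, VALIDATE:P3(v=12,ok=F), TRANSFORM:-, EMIT:-] out:P2(v=0); in:-
Tick 7: [PARSE:P4(v=1,ok=F), VALIDATE:-, TRANSFORM:P3(v=0,ok=F), EMIT:-] out:-; in:P4
Tick 8: [PARSE:P5(v=18,ok=F), VALIDATE:P4(v=1,ok=T), TRANSFORM:-, EMIT:P3(v=0,ok=F)] out:-; in:P5
Tick 9: [PARSE:P6(v=13,ok=F), VALIDATE:P5(v=18,ok=F), TRANSFORM:P4(v=5,ok=T), EMIT:-] out:P3(v=0); in:P6
Tick 10: [PARSE:-, VALIDATE:P6(v=13,ok=F), TRANSFORM:P5(v=0,ok=F), EMIT:P4(v=5,ok=T)] out:-; in:-
Tick 11: [PARSE:-, VALIDATE:-, TRANSFORM:P6(v=0,ok=F), EMIT:P5(v=0,ok=F)] out:P4(v=5); in:-
Tick 12: [PARSE:-, VALIDATE:-, TRANSFORM:-, EMIT:P6(v=0,ok=F)] out:P5(v=0); in:-
Tick 13: [PARSE:-, VALIDATE:-, TRANSFORM:-, EMIT:-] out:P6(v=0); in:-
P4: arrives tick 7, valid=True (id=4, id%4=0), emit tick 11, final value 5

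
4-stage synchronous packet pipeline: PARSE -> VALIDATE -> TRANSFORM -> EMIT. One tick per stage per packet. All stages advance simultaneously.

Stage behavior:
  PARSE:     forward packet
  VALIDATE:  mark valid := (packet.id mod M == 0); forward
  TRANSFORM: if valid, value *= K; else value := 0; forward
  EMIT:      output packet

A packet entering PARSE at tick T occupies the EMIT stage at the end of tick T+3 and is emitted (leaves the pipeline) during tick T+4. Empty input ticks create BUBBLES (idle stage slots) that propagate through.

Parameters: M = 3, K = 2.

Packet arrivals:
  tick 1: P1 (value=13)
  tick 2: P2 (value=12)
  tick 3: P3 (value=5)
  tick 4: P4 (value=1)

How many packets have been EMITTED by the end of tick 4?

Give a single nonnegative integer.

Tick 1: [PARSE:P1(v=13,ok=F), VALIDATE:-, TRANSFORM:-, EMIT:-] out:-; in:P1
Tick 2: [PARSE:P2(v=12,ok=F), VALIDATE:P1(v=13,ok=F), TRANSFORM:-, EMIT:-] out:-; in:P2
Tick 3: [PARSE:P3(v=5,ok=F), VALIDATE:P2(v=12,ok=F), TRANSFORM:P1(v=0,ok=F), EMIT:-] out:-; in:P3
Tick 4: [PARSE:P4(v=1,ok=F), VALIDATE:P3(v=5,ok=T), TRANSFORM:P2(v=0,ok=F), EMIT:P1(v=0,ok=F)] out:-; in:P4
Emitted by tick 4: []

Answer: 0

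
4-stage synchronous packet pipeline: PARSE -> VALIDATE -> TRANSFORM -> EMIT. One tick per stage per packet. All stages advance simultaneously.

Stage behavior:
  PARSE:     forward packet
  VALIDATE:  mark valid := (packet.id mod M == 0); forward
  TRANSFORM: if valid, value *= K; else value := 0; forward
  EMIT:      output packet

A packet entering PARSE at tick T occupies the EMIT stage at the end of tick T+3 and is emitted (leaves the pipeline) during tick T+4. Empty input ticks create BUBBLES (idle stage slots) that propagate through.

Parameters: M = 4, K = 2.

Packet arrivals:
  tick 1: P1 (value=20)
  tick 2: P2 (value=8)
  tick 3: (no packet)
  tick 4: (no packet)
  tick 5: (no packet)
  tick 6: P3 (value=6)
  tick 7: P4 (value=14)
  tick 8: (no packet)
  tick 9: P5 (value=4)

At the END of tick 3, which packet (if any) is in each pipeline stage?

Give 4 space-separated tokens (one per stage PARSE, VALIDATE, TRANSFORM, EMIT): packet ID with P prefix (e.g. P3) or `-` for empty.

Answer: - P2 P1 -

Derivation:
Tick 1: [PARSE:P1(v=20,ok=F), VALIDATE:-, TRANSFORM:-, EMIT:-] out:-; in:P1
Tick 2: [PARSE:P2(v=8,ok=F), VALIDATE:P1(v=20,ok=F), TRANSFORM:-, EMIT:-] out:-; in:P2
Tick 3: [PARSE:-, VALIDATE:P2(v=8,ok=F), TRANSFORM:P1(v=0,ok=F), EMIT:-] out:-; in:-
At end of tick 3: ['-', 'P2', 'P1', '-']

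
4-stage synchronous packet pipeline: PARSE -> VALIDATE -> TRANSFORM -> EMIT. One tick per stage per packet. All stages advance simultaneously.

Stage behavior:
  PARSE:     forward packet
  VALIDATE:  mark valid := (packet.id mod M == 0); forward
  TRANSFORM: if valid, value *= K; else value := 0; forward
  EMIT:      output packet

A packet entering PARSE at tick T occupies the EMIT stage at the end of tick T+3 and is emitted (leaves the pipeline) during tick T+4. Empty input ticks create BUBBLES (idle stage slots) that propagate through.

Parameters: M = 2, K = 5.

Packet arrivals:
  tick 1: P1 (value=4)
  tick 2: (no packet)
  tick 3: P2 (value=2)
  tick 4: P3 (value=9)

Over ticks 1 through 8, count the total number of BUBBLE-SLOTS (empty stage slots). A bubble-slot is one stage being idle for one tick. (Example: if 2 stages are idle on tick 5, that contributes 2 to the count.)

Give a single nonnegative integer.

Tick 1: [PARSE:P1(v=4,ok=F), VALIDATE:-, TRANSFORM:-, EMIT:-] out:-; bubbles=3
Tick 2: [PARSE:-, VALIDATE:P1(v=4,ok=F), TRANSFORM:-, EMIT:-] out:-; bubbles=3
Tick 3: [PARSE:P2(v=2,ok=F), VALIDATE:-, TRANSFORM:P1(v=0,ok=F), EMIT:-] out:-; bubbles=2
Tick 4: [PARSE:P3(v=9,ok=F), VALIDATE:P2(v=2,ok=T), TRANSFORM:-, EMIT:P1(v=0,ok=F)] out:-; bubbles=1
Tick 5: [PARSE:-, VALIDATE:P3(v=9,ok=F), TRANSFORM:P2(v=10,ok=T), EMIT:-] out:P1(v=0); bubbles=2
Tick 6: [PARSE:-, VALIDATE:-, TRANSFORM:P3(v=0,ok=F), EMIT:P2(v=10,ok=T)] out:-; bubbles=2
Tick 7: [PARSE:-, VALIDATE:-, TRANSFORM:-, EMIT:P3(v=0,ok=F)] out:P2(v=10); bubbles=3
Tick 8: [PARSE:-, VALIDATE:-, TRANSFORM:-, EMIT:-] out:P3(v=0); bubbles=4
Total bubble-slots: 20

Answer: 20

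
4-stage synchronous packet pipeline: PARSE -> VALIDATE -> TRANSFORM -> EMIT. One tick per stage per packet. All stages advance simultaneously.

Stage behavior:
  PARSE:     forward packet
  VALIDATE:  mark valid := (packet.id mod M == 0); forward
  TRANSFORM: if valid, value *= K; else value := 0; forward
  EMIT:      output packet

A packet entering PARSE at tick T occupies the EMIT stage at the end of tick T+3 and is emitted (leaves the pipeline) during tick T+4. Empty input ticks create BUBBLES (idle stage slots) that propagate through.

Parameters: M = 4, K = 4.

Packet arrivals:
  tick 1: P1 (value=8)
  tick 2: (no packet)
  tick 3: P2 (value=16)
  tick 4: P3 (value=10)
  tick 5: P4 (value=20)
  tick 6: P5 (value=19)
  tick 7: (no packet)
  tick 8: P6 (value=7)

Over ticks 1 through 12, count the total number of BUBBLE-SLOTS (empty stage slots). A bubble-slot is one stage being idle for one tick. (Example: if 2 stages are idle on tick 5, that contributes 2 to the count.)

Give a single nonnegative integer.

Answer: 24

Derivation:
Tick 1: [PARSE:P1(v=8,ok=F), VALIDATE:-, TRANSFORM:-, EMIT:-] out:-; bubbles=3
Tick 2: [PARSE:-, VALIDATE:P1(v=8,ok=F), TRANSFORM:-, EMIT:-] out:-; bubbles=3
Tick 3: [PARSE:P2(v=16,ok=F), VALIDATE:-, TRANSFORM:P1(v=0,ok=F), EMIT:-] out:-; bubbles=2
Tick 4: [PARSE:P3(v=10,ok=F), VALIDATE:P2(v=16,ok=F), TRANSFORM:-, EMIT:P1(v=0,ok=F)] out:-; bubbles=1
Tick 5: [PARSE:P4(v=20,ok=F), VALIDATE:P3(v=10,ok=F), TRANSFORM:P2(v=0,ok=F), EMIT:-] out:P1(v=0); bubbles=1
Tick 6: [PARSE:P5(v=19,ok=F), VALIDATE:P4(v=20,ok=T), TRANSFORM:P3(v=0,ok=F), EMIT:P2(v=0,ok=F)] out:-; bubbles=0
Tick 7: [PARSE:-, VALIDATE:P5(v=19,ok=F), TRANSFORM:P4(v=80,ok=T), EMIT:P3(v=0,ok=F)] out:P2(v=0); bubbles=1
Tick 8: [PARSE:P6(v=7,ok=F), VALIDATE:-, TRANSFORM:P5(v=0,ok=F), EMIT:P4(v=80,ok=T)] out:P3(v=0); bubbles=1
Tick 9: [PARSE:-, VALIDATE:P6(v=7,ok=F), TRANSFORM:-, EMIT:P5(v=0,ok=F)] out:P4(v=80); bubbles=2
Tick 10: [PARSE:-, VALIDATE:-, TRANSFORM:P6(v=0,ok=F), EMIT:-] out:P5(v=0); bubbles=3
Tick 11: [PARSE:-, VALIDATE:-, TRANSFORM:-, EMIT:P6(v=0,ok=F)] out:-; bubbles=3
Tick 12: [PARSE:-, VALIDATE:-, TRANSFORM:-, EMIT:-] out:P6(v=0); bubbles=4
Total bubble-slots: 24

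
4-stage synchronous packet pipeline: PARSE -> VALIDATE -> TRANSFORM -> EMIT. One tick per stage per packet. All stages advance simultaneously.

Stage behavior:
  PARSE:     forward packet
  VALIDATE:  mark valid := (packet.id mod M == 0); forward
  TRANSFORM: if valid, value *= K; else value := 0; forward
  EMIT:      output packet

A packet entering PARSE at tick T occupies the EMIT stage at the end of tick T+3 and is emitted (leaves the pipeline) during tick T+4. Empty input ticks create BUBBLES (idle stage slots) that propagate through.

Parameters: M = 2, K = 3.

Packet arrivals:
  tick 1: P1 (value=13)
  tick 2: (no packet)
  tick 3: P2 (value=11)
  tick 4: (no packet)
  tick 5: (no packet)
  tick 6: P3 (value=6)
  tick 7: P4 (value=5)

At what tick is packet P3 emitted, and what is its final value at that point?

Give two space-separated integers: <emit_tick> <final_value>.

Tick 1: [PARSE:P1(v=13,ok=F), VALIDATE:-, TRANSFORM:-, EMIT:-] out:-; in:P1
Tick 2: [PARSE:-, VALIDATE:P1(v=13,ok=F), TRANSFORM:-, EMIT:-] out:-; in:-
Tick 3: [PARSE:P2(v=11,ok=F), VALIDATE:-, TRANSFORM:P1(v=0,ok=F), EMIT:-] out:-; in:P2
Tick 4: [PARSE:-, VALIDATE:P2(v=11,ok=T), TRANSFORM:-, EMIT:P1(v=0,ok=F)] out:-; in:-
Tick 5: [PARSE:-, VALIDATE:-, TRANSFORM:P2(v=33,ok=T), EMIT:-] out:P1(v=0); in:-
Tick 6: [PARSE:P3(v=6,ok=F), VALIDATE:-, TRANSFORM:-, EMIT:P2(v=33,ok=T)] out:-; in:P3
Tick 7: [PARSE:P4(v=5,ok=F), VALIDATE:P3(v=6,ok=F), TRANSFORM:-, EMIT:-] out:P2(v=33); in:P4
Tick 8: [PARSE:-, VALIDATE:P4(v=5,ok=T), TRANSFORM:P3(v=0,ok=F), EMIT:-] out:-; in:-
Tick 9: [PARSE:-, VALIDATE:-, TRANSFORM:P4(v=15,ok=T), EMIT:P3(v=0,ok=F)] out:-; in:-
Tick 10: [PARSE:-, VALIDATE:-, TRANSFORM:-, EMIT:P4(v=15,ok=T)] out:P3(v=0); in:-
Tick 11: [PARSE:-, VALIDATE:-, TRANSFORM:-, EMIT:-] out:P4(v=15); in:-
P3: arrives tick 6, valid=False (id=3, id%2=1), emit tick 10, final value 0

Answer: 10 0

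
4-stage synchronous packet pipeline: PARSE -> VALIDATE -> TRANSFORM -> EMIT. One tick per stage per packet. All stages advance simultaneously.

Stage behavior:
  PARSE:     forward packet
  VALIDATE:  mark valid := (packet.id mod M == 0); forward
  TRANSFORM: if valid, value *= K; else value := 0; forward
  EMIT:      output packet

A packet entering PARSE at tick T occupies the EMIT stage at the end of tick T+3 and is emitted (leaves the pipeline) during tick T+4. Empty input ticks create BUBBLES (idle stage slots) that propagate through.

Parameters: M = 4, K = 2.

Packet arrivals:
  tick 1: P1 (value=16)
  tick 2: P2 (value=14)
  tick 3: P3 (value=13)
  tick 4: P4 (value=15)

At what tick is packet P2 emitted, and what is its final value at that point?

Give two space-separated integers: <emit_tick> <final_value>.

Answer: 6 0

Derivation:
Tick 1: [PARSE:P1(v=16,ok=F), VALIDATE:-, TRANSFORM:-, EMIT:-] out:-; in:P1
Tick 2: [PARSE:P2(v=14,ok=F), VALIDATE:P1(v=16,ok=F), TRANSFORM:-, EMIT:-] out:-; in:P2
Tick 3: [PARSE:P3(v=13,ok=F), VALIDATE:P2(v=14,ok=F), TRANSFORM:P1(v=0,ok=F), EMIT:-] out:-; in:P3
Tick 4: [PARSE:P4(v=15,ok=F), VALIDATE:P3(v=13,ok=F), TRANSFORM:P2(v=0,ok=F), EMIT:P1(v=0,ok=F)] out:-; in:P4
Tick 5: [PARSE:-, VALIDATE:P4(v=15,ok=T), TRANSFORM:P3(v=0,ok=F), EMIT:P2(v=0,ok=F)] out:P1(v=0); in:-
Tick 6: [PARSE:-, VALIDATE:-, TRANSFORM:P4(v=30,ok=T), EMIT:P3(v=0,ok=F)] out:P2(v=0); in:-
Tick 7: [PARSE:-, VALIDATE:-, TRANSFORM:-, EMIT:P4(v=30,ok=T)] out:P3(v=0); in:-
Tick 8: [PARSE:-, VALIDATE:-, TRANSFORM:-, EMIT:-] out:P4(v=30); in:-
P2: arrives tick 2, valid=False (id=2, id%4=2), emit tick 6, final value 0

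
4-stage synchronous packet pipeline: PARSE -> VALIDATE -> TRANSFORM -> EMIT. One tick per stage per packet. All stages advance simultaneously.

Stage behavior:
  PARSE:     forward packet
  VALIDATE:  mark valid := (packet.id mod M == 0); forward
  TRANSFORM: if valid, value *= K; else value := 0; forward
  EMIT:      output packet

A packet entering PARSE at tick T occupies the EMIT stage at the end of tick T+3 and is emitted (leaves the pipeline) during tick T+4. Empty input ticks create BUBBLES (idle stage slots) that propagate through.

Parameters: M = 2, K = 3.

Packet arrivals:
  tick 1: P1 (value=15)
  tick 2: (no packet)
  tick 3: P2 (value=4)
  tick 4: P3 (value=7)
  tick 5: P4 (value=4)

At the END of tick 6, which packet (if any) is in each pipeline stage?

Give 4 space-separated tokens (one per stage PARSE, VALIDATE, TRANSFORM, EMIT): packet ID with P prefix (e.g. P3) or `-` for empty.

Tick 1: [PARSE:P1(v=15,ok=F), VALIDATE:-, TRANSFORM:-, EMIT:-] out:-; in:P1
Tick 2: [PARSE:-, VALIDATE:P1(v=15,ok=F), TRANSFORM:-, EMIT:-] out:-; in:-
Tick 3: [PARSE:P2(v=4,ok=F), VALIDATE:-, TRANSFORM:P1(v=0,ok=F), EMIT:-] out:-; in:P2
Tick 4: [PARSE:P3(v=7,ok=F), VALIDATE:P2(v=4,ok=T), TRANSFORM:-, EMIT:P1(v=0,ok=F)] out:-; in:P3
Tick 5: [PARSE:P4(v=4,ok=F), VALIDATE:P3(v=7,ok=F), TRANSFORM:P2(v=12,ok=T), EMIT:-] out:P1(v=0); in:P4
Tick 6: [PARSE:-, VALIDATE:P4(v=4,ok=T), TRANSFORM:P3(v=0,ok=F), EMIT:P2(v=12,ok=T)] out:-; in:-
At end of tick 6: ['-', 'P4', 'P3', 'P2']

Answer: - P4 P3 P2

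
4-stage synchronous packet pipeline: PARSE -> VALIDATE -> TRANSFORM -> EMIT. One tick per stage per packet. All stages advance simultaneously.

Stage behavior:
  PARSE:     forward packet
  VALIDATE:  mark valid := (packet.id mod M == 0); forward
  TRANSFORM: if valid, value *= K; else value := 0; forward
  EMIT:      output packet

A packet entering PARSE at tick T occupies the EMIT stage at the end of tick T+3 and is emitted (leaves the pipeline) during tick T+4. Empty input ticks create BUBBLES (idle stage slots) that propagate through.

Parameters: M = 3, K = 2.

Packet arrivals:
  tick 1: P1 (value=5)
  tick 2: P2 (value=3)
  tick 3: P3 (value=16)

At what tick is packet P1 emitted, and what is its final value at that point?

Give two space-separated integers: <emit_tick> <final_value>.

Answer: 5 0

Derivation:
Tick 1: [PARSE:P1(v=5,ok=F), VALIDATE:-, TRANSFORM:-, EMIT:-] out:-; in:P1
Tick 2: [PARSE:P2(v=3,ok=F), VALIDATE:P1(v=5,ok=F), TRANSFORM:-, EMIT:-] out:-; in:P2
Tick 3: [PARSE:P3(v=16,ok=F), VALIDATE:P2(v=3,ok=F), TRANSFORM:P1(v=0,ok=F), EMIT:-] out:-; in:P3
Tick 4: [PARSE:-, VALIDATE:P3(v=16,ok=T), TRANSFORM:P2(v=0,ok=F), EMIT:P1(v=0,ok=F)] out:-; in:-
Tick 5: [PARSE:-, VALIDATE:-, TRANSFORM:P3(v=32,ok=T), EMIT:P2(v=0,ok=F)] out:P1(v=0); in:-
Tick 6: [PARSE:-, VALIDATE:-, TRANSFORM:-, EMIT:P3(v=32,ok=T)] out:P2(v=0); in:-
Tick 7: [PARSE:-, VALIDATE:-, TRANSFORM:-, EMIT:-] out:P3(v=32); in:-
P1: arrives tick 1, valid=False (id=1, id%3=1), emit tick 5, final value 0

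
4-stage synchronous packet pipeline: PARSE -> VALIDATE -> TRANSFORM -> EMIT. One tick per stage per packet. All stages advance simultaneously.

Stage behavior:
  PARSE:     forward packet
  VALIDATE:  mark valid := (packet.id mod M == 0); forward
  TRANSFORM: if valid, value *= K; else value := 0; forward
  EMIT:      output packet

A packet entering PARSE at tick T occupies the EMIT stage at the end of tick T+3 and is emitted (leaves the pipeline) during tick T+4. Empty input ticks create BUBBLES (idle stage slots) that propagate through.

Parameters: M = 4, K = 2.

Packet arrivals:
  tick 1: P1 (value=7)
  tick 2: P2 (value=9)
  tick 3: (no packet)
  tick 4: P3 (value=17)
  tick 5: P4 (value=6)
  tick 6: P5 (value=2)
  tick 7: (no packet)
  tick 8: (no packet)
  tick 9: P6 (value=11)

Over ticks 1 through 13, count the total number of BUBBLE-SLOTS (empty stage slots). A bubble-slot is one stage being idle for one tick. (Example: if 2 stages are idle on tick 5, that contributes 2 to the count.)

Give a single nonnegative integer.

Tick 1: [PARSE:P1(v=7,ok=F), VALIDATE:-, TRANSFORM:-, EMIT:-] out:-; bubbles=3
Tick 2: [PARSE:P2(v=9,ok=F), VALIDATE:P1(v=7,ok=F), TRANSFORM:-, EMIT:-] out:-; bubbles=2
Tick 3: [PARSE:-, VALIDATE:P2(v=9,ok=F), TRANSFORM:P1(v=0,ok=F), EMIT:-] out:-; bubbles=2
Tick 4: [PARSE:P3(v=17,ok=F), VALIDATE:-, TRANSFORM:P2(v=0,ok=F), EMIT:P1(v=0,ok=F)] out:-; bubbles=1
Tick 5: [PARSE:P4(v=6,ok=F), VALIDATE:P3(v=17,ok=F), TRANSFORM:-, EMIT:P2(v=0,ok=F)] out:P1(v=0); bubbles=1
Tick 6: [PARSE:P5(v=2,ok=F), VALIDATE:P4(v=6,ok=T), TRANSFORM:P3(v=0,ok=F), EMIT:-] out:P2(v=0); bubbles=1
Tick 7: [PARSE:-, VALIDATE:P5(v=2,ok=F), TRANSFORM:P4(v=12,ok=T), EMIT:P3(v=0,ok=F)] out:-; bubbles=1
Tick 8: [PARSE:-, VALIDATE:-, TRANSFORM:P5(v=0,ok=F), EMIT:P4(v=12,ok=T)] out:P3(v=0); bubbles=2
Tick 9: [PARSE:P6(v=11,ok=F), VALIDATE:-, TRANSFORM:-, EMIT:P5(v=0,ok=F)] out:P4(v=12); bubbles=2
Tick 10: [PARSE:-, VALIDATE:P6(v=11,ok=F), TRANSFORM:-, EMIT:-] out:P5(v=0); bubbles=3
Tick 11: [PARSE:-, VALIDATE:-, TRANSFORM:P6(v=0,ok=F), EMIT:-] out:-; bubbles=3
Tick 12: [PARSE:-, VALIDATE:-, TRANSFORM:-, EMIT:P6(v=0,ok=F)] out:-; bubbles=3
Tick 13: [PARSE:-, VALIDATE:-, TRANSFORM:-, EMIT:-] out:P6(v=0); bubbles=4
Total bubble-slots: 28

Answer: 28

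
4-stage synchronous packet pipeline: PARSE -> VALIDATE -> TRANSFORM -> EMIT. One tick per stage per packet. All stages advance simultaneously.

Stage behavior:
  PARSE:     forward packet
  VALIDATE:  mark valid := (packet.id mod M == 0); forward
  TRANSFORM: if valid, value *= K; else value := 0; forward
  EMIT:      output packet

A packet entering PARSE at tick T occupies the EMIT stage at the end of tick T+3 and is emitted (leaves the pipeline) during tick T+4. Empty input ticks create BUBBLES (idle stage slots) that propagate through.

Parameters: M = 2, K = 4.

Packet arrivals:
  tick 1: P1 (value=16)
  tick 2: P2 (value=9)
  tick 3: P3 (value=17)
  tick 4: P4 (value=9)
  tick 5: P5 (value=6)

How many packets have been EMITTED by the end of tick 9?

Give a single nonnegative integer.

Answer: 5

Derivation:
Tick 1: [PARSE:P1(v=16,ok=F), VALIDATE:-, TRANSFORM:-, EMIT:-] out:-; in:P1
Tick 2: [PARSE:P2(v=9,ok=F), VALIDATE:P1(v=16,ok=F), TRANSFORM:-, EMIT:-] out:-; in:P2
Tick 3: [PARSE:P3(v=17,ok=F), VALIDATE:P2(v=9,ok=T), TRANSFORM:P1(v=0,ok=F), EMIT:-] out:-; in:P3
Tick 4: [PARSE:P4(v=9,ok=F), VALIDATE:P3(v=17,ok=F), TRANSFORM:P2(v=36,ok=T), EMIT:P1(v=0,ok=F)] out:-; in:P4
Tick 5: [PARSE:P5(v=6,ok=F), VALIDATE:P4(v=9,ok=T), TRANSFORM:P3(v=0,ok=F), EMIT:P2(v=36,ok=T)] out:P1(v=0); in:P5
Tick 6: [PARSE:-, VALIDATE:P5(v=6,ok=F), TRANSFORM:P4(v=36,ok=T), EMIT:P3(v=0,ok=F)] out:P2(v=36); in:-
Tick 7: [PARSE:-, VALIDATE:-, TRANSFORM:P5(v=0,ok=F), EMIT:P4(v=36,ok=T)] out:P3(v=0); in:-
Tick 8: [PARSE:-, VALIDATE:-, TRANSFORM:-, EMIT:P5(v=0,ok=F)] out:P4(v=36); in:-
Tick 9: [PARSE:-, VALIDATE:-, TRANSFORM:-, EMIT:-] out:P5(v=0); in:-
Emitted by tick 9: ['P1', 'P2', 'P3', 'P4', 'P5']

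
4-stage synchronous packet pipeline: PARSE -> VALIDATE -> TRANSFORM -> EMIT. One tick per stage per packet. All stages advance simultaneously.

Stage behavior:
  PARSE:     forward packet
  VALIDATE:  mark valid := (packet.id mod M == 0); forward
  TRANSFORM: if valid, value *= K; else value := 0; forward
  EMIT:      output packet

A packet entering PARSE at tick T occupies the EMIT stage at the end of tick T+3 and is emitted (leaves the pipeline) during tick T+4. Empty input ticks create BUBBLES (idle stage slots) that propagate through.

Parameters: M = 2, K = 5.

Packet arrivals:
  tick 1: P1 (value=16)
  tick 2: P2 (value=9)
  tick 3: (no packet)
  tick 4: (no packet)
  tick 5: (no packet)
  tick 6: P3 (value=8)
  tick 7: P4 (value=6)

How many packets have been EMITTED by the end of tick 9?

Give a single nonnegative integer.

Tick 1: [PARSE:P1(v=16,ok=F), VALIDATE:-, TRANSFORM:-, EMIT:-] out:-; in:P1
Tick 2: [PARSE:P2(v=9,ok=F), VALIDATE:P1(v=16,ok=F), TRANSFORM:-, EMIT:-] out:-; in:P2
Tick 3: [PARSE:-, VALIDATE:P2(v=9,ok=T), TRANSFORM:P1(v=0,ok=F), EMIT:-] out:-; in:-
Tick 4: [PARSE:-, VALIDATE:-, TRANSFORM:P2(v=45,ok=T), EMIT:P1(v=0,ok=F)] out:-; in:-
Tick 5: [PARSE:-, VALIDATE:-, TRANSFORM:-, EMIT:P2(v=45,ok=T)] out:P1(v=0); in:-
Tick 6: [PARSE:P3(v=8,ok=F), VALIDATE:-, TRANSFORM:-, EMIT:-] out:P2(v=45); in:P3
Tick 7: [PARSE:P4(v=6,ok=F), VALIDATE:P3(v=8,ok=F), TRANSFORM:-, EMIT:-] out:-; in:P4
Tick 8: [PARSE:-, VALIDATE:P4(v=6,ok=T), TRANSFORM:P3(v=0,ok=F), EMIT:-] out:-; in:-
Tick 9: [PARSE:-, VALIDATE:-, TRANSFORM:P4(v=30,ok=T), EMIT:P3(v=0,ok=F)] out:-; in:-
Emitted by tick 9: ['P1', 'P2']

Answer: 2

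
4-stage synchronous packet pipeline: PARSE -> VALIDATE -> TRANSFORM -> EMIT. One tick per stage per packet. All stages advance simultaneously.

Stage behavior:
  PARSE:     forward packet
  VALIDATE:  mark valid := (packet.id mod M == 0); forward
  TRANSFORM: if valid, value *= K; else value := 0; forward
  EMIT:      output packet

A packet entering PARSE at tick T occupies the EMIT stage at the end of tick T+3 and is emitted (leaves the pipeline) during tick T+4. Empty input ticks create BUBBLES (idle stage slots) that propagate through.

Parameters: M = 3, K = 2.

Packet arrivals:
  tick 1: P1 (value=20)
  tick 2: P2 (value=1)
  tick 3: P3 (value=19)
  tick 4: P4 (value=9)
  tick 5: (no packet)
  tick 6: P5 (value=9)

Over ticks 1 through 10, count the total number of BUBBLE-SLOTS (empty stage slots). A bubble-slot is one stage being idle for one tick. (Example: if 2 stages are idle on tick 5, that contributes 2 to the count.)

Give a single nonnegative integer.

Tick 1: [PARSE:P1(v=20,ok=F), VALIDATE:-, TRANSFORM:-, EMIT:-] out:-; bubbles=3
Tick 2: [PARSE:P2(v=1,ok=F), VALIDATE:P1(v=20,ok=F), TRANSFORM:-, EMIT:-] out:-; bubbles=2
Tick 3: [PARSE:P3(v=19,ok=F), VALIDATE:P2(v=1,ok=F), TRANSFORM:P1(v=0,ok=F), EMIT:-] out:-; bubbles=1
Tick 4: [PARSE:P4(v=9,ok=F), VALIDATE:P3(v=19,ok=T), TRANSFORM:P2(v=0,ok=F), EMIT:P1(v=0,ok=F)] out:-; bubbles=0
Tick 5: [PARSE:-, VALIDATE:P4(v=9,ok=F), TRANSFORM:P3(v=38,ok=T), EMIT:P2(v=0,ok=F)] out:P1(v=0); bubbles=1
Tick 6: [PARSE:P5(v=9,ok=F), VALIDATE:-, TRANSFORM:P4(v=0,ok=F), EMIT:P3(v=38,ok=T)] out:P2(v=0); bubbles=1
Tick 7: [PARSE:-, VALIDATE:P5(v=9,ok=F), TRANSFORM:-, EMIT:P4(v=0,ok=F)] out:P3(v=38); bubbles=2
Tick 8: [PARSE:-, VALIDATE:-, TRANSFORM:P5(v=0,ok=F), EMIT:-] out:P4(v=0); bubbles=3
Tick 9: [PARSE:-, VALIDATE:-, TRANSFORM:-, EMIT:P5(v=0,ok=F)] out:-; bubbles=3
Tick 10: [PARSE:-, VALIDATE:-, TRANSFORM:-, EMIT:-] out:P5(v=0); bubbles=4
Total bubble-slots: 20

Answer: 20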